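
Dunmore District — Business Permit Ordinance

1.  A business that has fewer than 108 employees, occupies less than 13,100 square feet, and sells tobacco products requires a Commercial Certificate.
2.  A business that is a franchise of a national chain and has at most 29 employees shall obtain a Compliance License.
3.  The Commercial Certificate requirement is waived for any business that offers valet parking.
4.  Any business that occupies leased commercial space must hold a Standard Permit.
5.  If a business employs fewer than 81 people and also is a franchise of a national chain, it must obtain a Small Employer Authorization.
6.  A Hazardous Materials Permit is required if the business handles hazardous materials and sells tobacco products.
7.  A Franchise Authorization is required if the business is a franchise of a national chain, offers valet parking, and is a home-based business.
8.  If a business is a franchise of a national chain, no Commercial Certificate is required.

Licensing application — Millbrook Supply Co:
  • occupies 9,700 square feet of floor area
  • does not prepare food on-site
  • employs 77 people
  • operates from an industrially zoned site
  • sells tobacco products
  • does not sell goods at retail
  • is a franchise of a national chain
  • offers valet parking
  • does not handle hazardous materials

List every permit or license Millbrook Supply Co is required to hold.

Small Employer Authorization

1. employees 77 < 108; floor area 9,700 square feet < 13,100 square feet; sells tobacco products → Commercial Certificate required.
2. is a franchise of a national chain; employees 77 > 29 → Compliance License not required.
3. offers valet parking → exempt from Commercial Certificate.
4. operates from an industrially zoned site (not: occupies leased commercial space) → Standard Permit not required.
5. employees 77 < 81; is a franchise of a national chain → Small Employer Authorization required.
6. does not handle hazardous materials; sells tobacco products → Hazardous Materials Permit not required.
7. is a franchise of a national chain; offers valet parking; operates from an industrially zoned site (not: is a home-based business) → Franchise Authorization not required.
8. is a franchise of a national chain → exempt from Commercial Certificate.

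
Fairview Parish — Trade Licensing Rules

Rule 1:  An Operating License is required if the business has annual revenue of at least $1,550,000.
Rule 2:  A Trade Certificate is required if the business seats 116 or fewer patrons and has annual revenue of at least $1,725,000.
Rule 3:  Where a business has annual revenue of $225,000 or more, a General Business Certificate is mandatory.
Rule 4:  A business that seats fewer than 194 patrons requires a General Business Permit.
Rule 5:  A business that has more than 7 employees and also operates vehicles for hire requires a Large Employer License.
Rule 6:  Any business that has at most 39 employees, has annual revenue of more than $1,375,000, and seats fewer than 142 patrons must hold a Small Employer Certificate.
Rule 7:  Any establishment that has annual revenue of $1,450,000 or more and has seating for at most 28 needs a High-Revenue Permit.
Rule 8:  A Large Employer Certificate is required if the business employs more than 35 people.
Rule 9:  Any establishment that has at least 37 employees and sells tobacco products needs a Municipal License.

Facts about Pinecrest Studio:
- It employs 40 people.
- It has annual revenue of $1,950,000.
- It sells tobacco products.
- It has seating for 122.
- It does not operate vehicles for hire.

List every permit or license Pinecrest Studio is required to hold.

General Business Certificate, General Business Permit, Large Employer Certificate, Municipal License, Operating License

Rule 1: revenue $1,950,000 ≥ $1,550,000 → Operating License required.
Rule 2: seating 122 > 116; revenue $1,950,000 ≥ $1,725,000 → Trade Certificate not required.
Rule 3: revenue $1,950,000 ≥ $225,000 → General Business Certificate required.
Rule 4: seating 122 < 194 → General Business Permit required.
Rule 5: employees 40 > 7; does not operate vehicles for hire → Large Employer License not required.
Rule 6: employees 40 > 39; revenue $1,950,000 > $1,375,000; seating 122 < 142 → Small Employer Certificate not required.
Rule 7: revenue $1,950,000 ≥ $1,450,000; seating 122 > 28 → High-Revenue Permit not required.
Rule 8: employees 40 > 35 → Large Employer Certificate required.
Rule 9: employees 40 ≥ 37; sells tobacco products → Municipal License required.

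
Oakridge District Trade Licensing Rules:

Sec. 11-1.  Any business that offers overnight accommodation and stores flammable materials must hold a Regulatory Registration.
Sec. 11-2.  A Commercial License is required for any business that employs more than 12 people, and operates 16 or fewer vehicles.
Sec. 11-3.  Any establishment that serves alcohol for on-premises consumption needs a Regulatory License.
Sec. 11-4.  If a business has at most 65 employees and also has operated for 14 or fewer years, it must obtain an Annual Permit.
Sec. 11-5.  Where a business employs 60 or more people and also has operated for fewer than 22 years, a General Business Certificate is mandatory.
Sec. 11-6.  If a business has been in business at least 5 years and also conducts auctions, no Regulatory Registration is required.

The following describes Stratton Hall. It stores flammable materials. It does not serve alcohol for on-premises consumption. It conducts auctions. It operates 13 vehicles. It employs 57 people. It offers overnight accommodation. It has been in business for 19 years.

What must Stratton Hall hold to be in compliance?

Commercial License

Sec. 11-1. offers overnight accommodation; stores flammable materials → Regulatory Registration required.
Sec. 11-2. employees 57 > 12; vehicles 13 ≤ 16 → Commercial License required.
Sec. 11-3. does not serve alcohol for on-premises consumption → Regulatory License not required.
Sec. 11-4. employees 57 ≤ 65; years in business 19 > 14 → Annual Permit not required.
Sec. 11-5. employees 57 < 60; years in business 19 < 22 → General Business Certificate not required.
Sec. 11-6. years in business 19 ≥ 5; conducts auctions → exempt from Regulatory Registration.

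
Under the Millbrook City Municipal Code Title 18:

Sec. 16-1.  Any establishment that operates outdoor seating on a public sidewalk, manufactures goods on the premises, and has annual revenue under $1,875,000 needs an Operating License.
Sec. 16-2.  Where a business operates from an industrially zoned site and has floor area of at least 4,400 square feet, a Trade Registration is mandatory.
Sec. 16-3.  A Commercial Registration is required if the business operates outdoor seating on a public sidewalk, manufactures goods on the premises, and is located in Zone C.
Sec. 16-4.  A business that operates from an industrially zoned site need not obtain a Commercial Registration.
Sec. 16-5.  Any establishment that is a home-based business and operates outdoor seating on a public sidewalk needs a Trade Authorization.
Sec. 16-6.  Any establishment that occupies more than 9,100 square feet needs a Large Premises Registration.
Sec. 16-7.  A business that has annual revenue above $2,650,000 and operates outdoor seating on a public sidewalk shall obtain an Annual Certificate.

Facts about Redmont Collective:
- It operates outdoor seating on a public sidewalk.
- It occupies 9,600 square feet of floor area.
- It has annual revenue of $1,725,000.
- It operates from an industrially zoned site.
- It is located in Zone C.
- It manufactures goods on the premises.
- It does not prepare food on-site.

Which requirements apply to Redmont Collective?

Sec. 16-1. operates outdoor seating on a public sidewalk; manufactures goods on the premises; revenue $1,725,000 < $1,875,000 → Operating License required.
Sec. 16-2. operates from an industrially zoned site; floor area 9,600 square feet ≥ 4,400 square feet → Trade Registration required.
Sec. 16-3. operates outdoor seating on a public sidewalk; manufactures goods on the premises; is located in Zone C → Commercial Registration required.
Sec. 16-4. operates from an industrially zoned site → exempt from Commercial Registration.
Sec. 16-5. operates from an industrially zoned site (not: is a home-based business); operates outdoor seating on a public sidewalk → Trade Authorization not required.
Sec. 16-6. floor area 9,600 square feet > 9,100 square feet → Large Premises Registration required.
Sec. 16-7. revenue $1,725,000 ≤ $2,650,000; operates outdoor seating on a public sidewalk → Annual Certificate not required.

Large Premises Registration, Operating License, Trade Registration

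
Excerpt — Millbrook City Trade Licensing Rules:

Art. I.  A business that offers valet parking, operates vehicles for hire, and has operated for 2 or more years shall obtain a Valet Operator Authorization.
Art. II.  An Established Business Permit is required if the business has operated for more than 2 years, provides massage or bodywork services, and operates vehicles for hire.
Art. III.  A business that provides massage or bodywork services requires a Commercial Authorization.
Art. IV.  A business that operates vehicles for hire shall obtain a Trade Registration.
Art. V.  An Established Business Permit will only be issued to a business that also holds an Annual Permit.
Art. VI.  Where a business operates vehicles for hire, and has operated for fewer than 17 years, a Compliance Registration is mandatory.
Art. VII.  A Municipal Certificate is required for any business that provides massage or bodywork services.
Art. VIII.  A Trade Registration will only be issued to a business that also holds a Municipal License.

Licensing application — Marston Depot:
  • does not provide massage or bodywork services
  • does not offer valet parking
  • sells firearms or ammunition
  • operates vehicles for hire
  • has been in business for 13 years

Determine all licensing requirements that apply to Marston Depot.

Art. I. does not offer valet parking; operates vehicles for hire; years in business 13 ≥ 2 → Valet Operator Authorization not required.
Art. II. years in business 13 > 2; does not provide massage or bodywork services; operates vehicles for hire → Established Business Permit not required.
Art. III. does not provide massage or bodywork services → Commercial Authorization not required.
Art. IV. operates vehicles for hire → Trade Registration required.
Art. V. Established Business Permit is not required → no effect.
Art. VI. operates vehicles for hire; years in business 13 < 17 → Compliance Registration required.
Art. VII. does not provide massage or bodywork services → Municipal Certificate not required.
Art. VIII. Trade Registration is required → Municipal License also required.

Compliance Registration, Municipal License, Trade Registration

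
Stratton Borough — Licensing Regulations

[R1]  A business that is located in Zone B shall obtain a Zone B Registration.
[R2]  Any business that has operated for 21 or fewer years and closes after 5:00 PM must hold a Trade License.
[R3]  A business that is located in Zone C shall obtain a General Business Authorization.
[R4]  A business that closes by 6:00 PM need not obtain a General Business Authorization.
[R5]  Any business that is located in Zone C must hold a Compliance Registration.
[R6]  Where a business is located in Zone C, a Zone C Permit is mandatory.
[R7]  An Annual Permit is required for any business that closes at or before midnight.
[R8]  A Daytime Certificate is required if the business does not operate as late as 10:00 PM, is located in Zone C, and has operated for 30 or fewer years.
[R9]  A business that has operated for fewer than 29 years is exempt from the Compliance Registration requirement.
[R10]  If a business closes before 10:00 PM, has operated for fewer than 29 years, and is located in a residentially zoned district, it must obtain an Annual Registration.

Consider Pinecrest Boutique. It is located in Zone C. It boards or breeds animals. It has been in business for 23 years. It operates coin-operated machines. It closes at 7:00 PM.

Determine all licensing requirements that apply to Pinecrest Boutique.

Annual Permit, Daytime Certificate, General Business Authorization, Zone C Permit

[R1] is located in Zone C (not: is located in Zone B) → Zone B Registration not required.
[R2] years in business 23 > 21; closes 7:00 PM, after 5:00 PM → Trade License not required.
[R3] is located in Zone C → General Business Authorization required.
[R4] closes 7:00 PM, after 6:00 PM → General Business Authorization exemption does not apply.
[R5] is located in Zone C → Compliance Registration required.
[R6] is located in Zone C → Zone C Permit required.
[R7] closes 7:00 PM, at/before midnight → Annual Permit required.
[R8] closes 7:00 PM, at/before 10:00 PM; is located in Zone C; years in business 23 ≤ 30 → Daytime Certificate required.
[R9] years in business 23 < 29 → exempt from Compliance Registration.
[R10] closes 7:00 PM, at/before 10:00 PM; years in business 23 < 29; is located in Zone C (not: is located in a residentially zoned district) → Annual Registration not required.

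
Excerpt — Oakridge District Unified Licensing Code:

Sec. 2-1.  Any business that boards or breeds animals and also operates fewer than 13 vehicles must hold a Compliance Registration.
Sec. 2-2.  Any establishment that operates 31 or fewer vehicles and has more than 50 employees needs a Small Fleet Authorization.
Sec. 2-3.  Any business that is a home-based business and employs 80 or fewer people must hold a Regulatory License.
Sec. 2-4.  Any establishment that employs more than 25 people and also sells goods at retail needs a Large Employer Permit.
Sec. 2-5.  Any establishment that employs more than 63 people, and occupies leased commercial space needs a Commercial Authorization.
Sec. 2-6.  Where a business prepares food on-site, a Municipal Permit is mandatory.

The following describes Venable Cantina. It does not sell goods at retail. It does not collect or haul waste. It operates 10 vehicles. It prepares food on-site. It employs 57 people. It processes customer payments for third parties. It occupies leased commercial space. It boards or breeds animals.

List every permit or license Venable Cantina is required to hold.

Compliance Registration, Municipal Permit, Small Fleet Authorization

Sec. 2-1. boards or breeds animals; vehicles 10 < 13 → Compliance Registration required.
Sec. 2-2. vehicles 10 ≤ 31; employees 57 > 50 → Small Fleet Authorization required.
Sec. 2-3. occupies leased commercial space (not: is a home-based business); employees 57 ≤ 80 → Regulatory License not required.
Sec. 2-4. employees 57 > 25; does not sell goods at retail → Large Employer Permit not required.
Sec. 2-5. employees 57 ≤ 63; occupies leased commercial space → Commercial Authorization not required.
Sec. 2-6. prepares food on-site → Municipal Permit required.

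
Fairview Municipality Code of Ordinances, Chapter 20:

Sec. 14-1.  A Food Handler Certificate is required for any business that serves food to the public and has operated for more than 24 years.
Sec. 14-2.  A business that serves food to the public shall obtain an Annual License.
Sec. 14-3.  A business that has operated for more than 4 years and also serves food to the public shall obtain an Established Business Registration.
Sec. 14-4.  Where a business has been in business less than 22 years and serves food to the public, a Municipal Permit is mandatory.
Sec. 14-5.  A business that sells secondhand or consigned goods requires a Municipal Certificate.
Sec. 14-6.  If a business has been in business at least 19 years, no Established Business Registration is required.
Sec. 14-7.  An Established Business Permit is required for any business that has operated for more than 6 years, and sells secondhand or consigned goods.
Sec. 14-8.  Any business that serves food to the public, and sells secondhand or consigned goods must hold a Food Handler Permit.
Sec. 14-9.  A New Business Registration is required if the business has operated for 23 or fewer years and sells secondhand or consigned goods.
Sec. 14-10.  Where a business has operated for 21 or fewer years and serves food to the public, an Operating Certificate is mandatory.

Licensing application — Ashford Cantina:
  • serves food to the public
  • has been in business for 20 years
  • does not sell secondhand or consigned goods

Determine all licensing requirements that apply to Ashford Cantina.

Sec. 14-1. serves food to the public; years in business 20 ≤ 24 → Food Handler Certificate not required.
Sec. 14-2. serves food to the public → Annual License required.
Sec. 14-3. years in business 20 > 4; serves food to the public → Established Business Registration required.
Sec. 14-4. years in business 20 < 22; serves food to the public → Municipal Permit required.
Sec. 14-5. does not sell secondhand or consigned goods → Municipal Certificate not required.
Sec. 14-6. years in business 20 ≥ 19 → exempt from Established Business Registration.
Sec. 14-7. years in business 20 > 6; does not sell secondhand or consigned goods → Established Business Permit not required.
Sec. 14-8. serves food to the public; does not sell secondhand or consigned goods → Food Handler Permit not required.
Sec. 14-9. years in business 20 ≤ 23; does not sell secondhand or consigned goods → New Business Registration not required.
Sec. 14-10. years in business 20 ≤ 21; serves food to the public → Operating Certificate required.

Annual License, Municipal Permit, Operating Certificate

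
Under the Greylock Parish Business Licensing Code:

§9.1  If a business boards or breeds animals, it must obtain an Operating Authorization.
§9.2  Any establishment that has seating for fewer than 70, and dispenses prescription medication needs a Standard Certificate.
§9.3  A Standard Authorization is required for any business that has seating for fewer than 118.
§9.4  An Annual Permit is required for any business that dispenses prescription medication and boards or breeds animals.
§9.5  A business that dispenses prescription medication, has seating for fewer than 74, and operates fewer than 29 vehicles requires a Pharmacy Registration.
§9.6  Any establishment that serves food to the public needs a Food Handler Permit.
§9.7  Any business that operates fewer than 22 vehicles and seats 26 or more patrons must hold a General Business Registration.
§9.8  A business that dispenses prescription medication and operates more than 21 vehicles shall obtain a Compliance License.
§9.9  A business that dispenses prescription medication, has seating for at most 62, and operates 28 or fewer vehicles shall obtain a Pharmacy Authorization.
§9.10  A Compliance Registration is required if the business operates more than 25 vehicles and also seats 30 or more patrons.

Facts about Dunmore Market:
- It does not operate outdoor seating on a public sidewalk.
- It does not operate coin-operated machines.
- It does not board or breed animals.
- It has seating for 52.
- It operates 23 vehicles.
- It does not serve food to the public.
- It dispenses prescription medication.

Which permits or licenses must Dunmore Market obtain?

§9.1 does not board or breed animals → Operating Authorization not required.
§9.2 seating 52 < 70; dispenses prescription medication → Standard Certificate required.
§9.3 seating 52 < 118 → Standard Authorization required.
§9.4 dispenses prescription medication; does not board or breed animals → Annual Permit not required.
§9.5 dispenses prescription medication; seating 52 < 74; vehicles 23 < 29 → Pharmacy Registration required.
§9.6 does not serve food to the public → Food Handler Permit not required.
§9.7 vehicles 23 ≥ 22; seating 52 ≥ 26 → General Business Registration not required.
§9.8 dispenses prescription medication; vehicles 23 > 21 → Compliance License required.
§9.9 dispenses prescription medication; seating 52 ≤ 62; vehicles 23 ≤ 28 → Pharmacy Authorization required.
§9.10 vehicles 23 ≤ 25; seating 52 ≥ 30 → Compliance Registration not required.

Compliance License, Pharmacy Authorization, Pharmacy Registration, Standard Authorization, Standard Certificate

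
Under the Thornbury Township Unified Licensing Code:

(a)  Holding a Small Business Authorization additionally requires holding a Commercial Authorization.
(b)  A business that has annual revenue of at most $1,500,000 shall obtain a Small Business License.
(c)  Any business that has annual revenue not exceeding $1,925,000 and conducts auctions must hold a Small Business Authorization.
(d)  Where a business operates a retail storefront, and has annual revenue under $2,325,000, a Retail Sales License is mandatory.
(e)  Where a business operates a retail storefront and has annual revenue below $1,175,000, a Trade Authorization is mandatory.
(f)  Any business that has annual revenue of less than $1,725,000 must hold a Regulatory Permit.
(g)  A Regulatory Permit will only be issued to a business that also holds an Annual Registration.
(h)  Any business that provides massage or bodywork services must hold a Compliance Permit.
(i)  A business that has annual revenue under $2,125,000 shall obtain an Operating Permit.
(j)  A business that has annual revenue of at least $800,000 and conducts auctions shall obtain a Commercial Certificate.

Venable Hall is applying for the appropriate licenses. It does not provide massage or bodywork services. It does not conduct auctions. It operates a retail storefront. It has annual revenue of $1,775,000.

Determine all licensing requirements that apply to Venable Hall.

Operating Permit, Retail Sales License

(a) Small Business Authorization is not required → no effect.
(b) revenue $1,775,000 > $1,500,000 → Small Business License not required.
(c) revenue $1,775,000 ≤ $1,925,000; does not conduct auctions → Small Business Authorization not required.
(d) operates a retail storefront; revenue $1,775,000 < $2,325,000 → Retail Sales License required.
(e) operates a retail storefront; revenue $1,775,000 ≥ $1,175,000 → Trade Authorization not required.
(f) revenue $1,775,000 ≥ $1,725,000 → Regulatory Permit not required.
(g) Regulatory Permit is not required → no effect.
(h) does not provide massage or bodywork services → Compliance Permit not required.
(i) revenue $1,775,000 < $2,125,000 → Operating Permit required.
(j) revenue $1,775,000 ≥ $800,000; does not conduct auctions → Commercial Certificate not required.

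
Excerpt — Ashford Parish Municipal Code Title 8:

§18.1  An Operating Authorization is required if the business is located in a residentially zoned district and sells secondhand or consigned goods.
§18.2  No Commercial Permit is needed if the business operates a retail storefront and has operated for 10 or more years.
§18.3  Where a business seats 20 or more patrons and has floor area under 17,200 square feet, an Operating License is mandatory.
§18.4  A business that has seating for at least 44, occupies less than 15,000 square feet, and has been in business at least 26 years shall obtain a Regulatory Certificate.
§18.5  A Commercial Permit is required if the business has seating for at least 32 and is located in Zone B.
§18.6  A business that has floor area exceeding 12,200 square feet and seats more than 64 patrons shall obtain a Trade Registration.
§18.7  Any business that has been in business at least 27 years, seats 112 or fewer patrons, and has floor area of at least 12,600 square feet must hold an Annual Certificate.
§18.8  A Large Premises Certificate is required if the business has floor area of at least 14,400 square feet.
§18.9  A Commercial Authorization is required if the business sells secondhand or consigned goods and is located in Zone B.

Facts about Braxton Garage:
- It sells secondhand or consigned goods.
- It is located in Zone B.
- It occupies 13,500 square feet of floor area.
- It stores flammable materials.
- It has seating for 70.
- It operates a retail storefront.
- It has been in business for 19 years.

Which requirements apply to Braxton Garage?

§18.1 is located in Zone B (not: is located in a residentially zoned district); sells secondhand or consigned goods → Operating Authorization not required.
§18.2 operates a retail storefront; years in business 19 ≥ 10 → exempt from Commercial Permit.
§18.3 seating 70 ≥ 20; floor area 13,500 square feet < 17,200 square feet → Operating License required.
§18.4 seating 70 ≥ 44; floor area 13,500 square feet < 15,000 square feet; years in business 19 < 26 → Regulatory Certificate not required.
§18.5 seating 70 ≥ 32; is located in Zone B → Commercial Permit required.
§18.6 floor area 13,500 square feet > 12,200 square feet; seating 70 > 64 → Trade Registration required.
§18.7 years in business 19 < 27; seating 70 ≤ 112; floor area 13,500 square feet ≥ 12,600 square feet → Annual Certificate not required.
§18.8 floor area 13,500 square feet < 14,400 square feet → Large Premises Certificate not required.
§18.9 sells secondhand or consigned goods; is located in Zone B → Commercial Authorization required.

Commercial Authorization, Operating License, Trade Registration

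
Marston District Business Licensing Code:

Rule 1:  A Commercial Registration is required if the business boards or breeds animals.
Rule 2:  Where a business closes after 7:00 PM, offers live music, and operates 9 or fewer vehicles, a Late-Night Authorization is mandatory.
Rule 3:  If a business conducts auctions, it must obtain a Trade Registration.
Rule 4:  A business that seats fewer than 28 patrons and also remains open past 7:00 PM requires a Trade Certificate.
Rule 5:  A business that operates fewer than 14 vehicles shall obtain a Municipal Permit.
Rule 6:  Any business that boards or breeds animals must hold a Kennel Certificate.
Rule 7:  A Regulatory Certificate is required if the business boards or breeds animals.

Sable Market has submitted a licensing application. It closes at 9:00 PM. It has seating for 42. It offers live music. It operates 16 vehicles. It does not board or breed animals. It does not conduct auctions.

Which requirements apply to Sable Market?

None

Rule 1: does not board or breed animals → Commercial Registration not required.
Rule 2: closes 9:00 PM, after 7:00 PM; offers live music; vehicles 16 > 9 → Late-Night Authorization not required.
Rule 3: does not conduct auctions → Trade Registration not required.
Rule 4: seating 42 ≥ 28; closes 9:00 PM, after 7:00 PM → Trade Certificate not required.
Rule 5: vehicles 16 ≥ 14 → Municipal Permit not required.
Rule 6: does not board or breed animals → Kennel Certificate not required.
Rule 7: does not board or breed animals → Regulatory Certificate not required.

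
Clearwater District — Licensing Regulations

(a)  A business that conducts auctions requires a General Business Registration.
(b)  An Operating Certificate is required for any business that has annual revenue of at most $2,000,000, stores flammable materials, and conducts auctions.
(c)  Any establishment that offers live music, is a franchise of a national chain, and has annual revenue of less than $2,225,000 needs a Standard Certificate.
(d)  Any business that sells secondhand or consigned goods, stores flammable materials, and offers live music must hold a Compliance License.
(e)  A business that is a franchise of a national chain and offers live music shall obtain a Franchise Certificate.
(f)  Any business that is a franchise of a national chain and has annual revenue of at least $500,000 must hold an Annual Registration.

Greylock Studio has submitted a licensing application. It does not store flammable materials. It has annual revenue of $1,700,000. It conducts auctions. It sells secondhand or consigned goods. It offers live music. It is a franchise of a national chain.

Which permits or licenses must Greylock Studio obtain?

Annual Registration, Franchise Certificate, General Business Registration, Standard Certificate

(a) conducts auctions → General Business Registration required.
(b) revenue $1,700,000 ≤ $2,000,000; does not store flammable materials; conducts auctions → Operating Certificate not required.
(c) offers live music; is a franchise of a national chain; revenue $1,700,000 < $2,225,000 → Standard Certificate required.
(d) sells secondhand or consigned goods; does not store flammable materials; offers live music → Compliance License not required.
(e) is a franchise of a national chain; offers live music → Franchise Certificate required.
(f) is a franchise of a national chain; revenue $1,700,000 ≥ $500,000 → Annual Registration required.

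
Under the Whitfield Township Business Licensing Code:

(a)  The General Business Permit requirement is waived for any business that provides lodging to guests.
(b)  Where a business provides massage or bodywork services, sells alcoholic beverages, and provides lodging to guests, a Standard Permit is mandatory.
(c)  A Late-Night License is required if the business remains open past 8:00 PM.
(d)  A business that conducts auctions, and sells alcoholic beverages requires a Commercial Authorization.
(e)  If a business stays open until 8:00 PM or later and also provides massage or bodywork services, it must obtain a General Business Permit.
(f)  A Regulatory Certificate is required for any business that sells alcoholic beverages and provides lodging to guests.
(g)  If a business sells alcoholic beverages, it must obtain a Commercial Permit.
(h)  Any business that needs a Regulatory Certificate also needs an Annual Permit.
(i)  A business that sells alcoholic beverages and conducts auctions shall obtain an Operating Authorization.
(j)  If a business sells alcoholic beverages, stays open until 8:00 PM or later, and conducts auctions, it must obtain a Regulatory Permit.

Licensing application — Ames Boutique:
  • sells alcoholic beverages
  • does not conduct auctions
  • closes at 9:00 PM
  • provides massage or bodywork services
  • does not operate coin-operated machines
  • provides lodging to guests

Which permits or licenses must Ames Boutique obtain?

(a) provides lodging to guests → exempt from General Business Permit.
(b) provides massage or bodywork services; sells alcoholic beverages; provides lodging to guests → Standard Permit required.
(c) closes 9:00 PM, after 8:00 PM → Late-Night License required.
(d) does not conduct auctions; sells alcoholic beverages → Commercial Authorization not required.
(e) closes 9:00 PM, after 8:00 PM; provides massage or bodywork services → General Business Permit required.
(f) sells alcoholic beverages; provides lodging to guests → Regulatory Certificate required.
(g) sells alcoholic beverages → Commercial Permit required.
(h) Regulatory Certificate is required → Annual Permit also required.
(i) sells alcoholic beverages; does not conduct auctions → Operating Authorization not required.
(j) sells alcoholic beverages; closes 9:00 PM, after 8:00 PM; does not conduct auctions → Regulatory Permit not required.

Annual Permit, Commercial Permit, Late-Night License, Regulatory Certificate, Standard Permit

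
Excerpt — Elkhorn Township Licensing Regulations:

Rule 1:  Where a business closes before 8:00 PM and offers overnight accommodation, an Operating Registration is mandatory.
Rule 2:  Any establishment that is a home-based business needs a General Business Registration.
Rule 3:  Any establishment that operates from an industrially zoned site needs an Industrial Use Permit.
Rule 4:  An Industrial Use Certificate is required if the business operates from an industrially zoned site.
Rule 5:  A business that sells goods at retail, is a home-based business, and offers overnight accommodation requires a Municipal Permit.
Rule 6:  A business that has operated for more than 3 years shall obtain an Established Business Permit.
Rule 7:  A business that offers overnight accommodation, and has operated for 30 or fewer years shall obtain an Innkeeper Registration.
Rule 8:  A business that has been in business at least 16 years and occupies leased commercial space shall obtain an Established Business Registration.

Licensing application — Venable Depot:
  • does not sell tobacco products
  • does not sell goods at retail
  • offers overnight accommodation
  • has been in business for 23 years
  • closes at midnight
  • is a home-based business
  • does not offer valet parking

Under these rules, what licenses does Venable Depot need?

Rule 1: closes midnight, after 8:00 PM; offers overnight accommodation → Operating Registration not required.
Rule 2: is a home-based business → General Business Registration required.
Rule 3: is a home-based business (not: operates from an industrially zoned site) → Industrial Use Permit not required.
Rule 4: is a home-based business (not: operates from an industrially zoned site) → Industrial Use Certificate not required.
Rule 5: does not sell goods at retail; is a home-based business; offers overnight accommodation → Municipal Permit not required.
Rule 6: years in business 23 > 3 → Established Business Permit required.
Rule 7: offers overnight accommodation; years in business 23 ≤ 30 → Innkeeper Registration required.
Rule 8: years in business 23 ≥ 16; is a home-based business (not: occupies leased commercial space) → Established Business Registration not required.

Established Business Permit, General Business Registration, Innkeeper Registration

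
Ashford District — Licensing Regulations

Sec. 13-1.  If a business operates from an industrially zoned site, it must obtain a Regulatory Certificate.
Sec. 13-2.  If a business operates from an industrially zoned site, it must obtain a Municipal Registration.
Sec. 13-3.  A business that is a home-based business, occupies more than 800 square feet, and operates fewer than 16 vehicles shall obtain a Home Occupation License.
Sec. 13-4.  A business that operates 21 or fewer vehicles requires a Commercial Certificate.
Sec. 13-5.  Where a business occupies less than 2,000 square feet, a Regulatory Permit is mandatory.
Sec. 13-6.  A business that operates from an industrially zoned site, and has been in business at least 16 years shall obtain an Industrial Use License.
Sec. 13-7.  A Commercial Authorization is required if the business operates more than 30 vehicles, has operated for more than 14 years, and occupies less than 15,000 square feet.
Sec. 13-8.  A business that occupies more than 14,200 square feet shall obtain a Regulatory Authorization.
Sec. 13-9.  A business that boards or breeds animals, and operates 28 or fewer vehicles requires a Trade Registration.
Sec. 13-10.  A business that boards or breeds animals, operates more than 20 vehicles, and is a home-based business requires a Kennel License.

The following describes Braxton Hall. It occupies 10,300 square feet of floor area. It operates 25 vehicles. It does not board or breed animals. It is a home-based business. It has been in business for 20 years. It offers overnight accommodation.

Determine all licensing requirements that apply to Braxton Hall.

None

Sec. 13-1. is a home-based business (not: operates from an industrially zoned site) → Regulatory Certificate not required.
Sec. 13-2. is a home-based business (not: operates from an industrially zoned site) → Municipal Registration not required.
Sec. 13-3. is a home-based business; floor area 10,300 square feet > 800 square feet; vehicles 25 ≥ 16 → Home Occupation License not required.
Sec. 13-4. vehicles 25 > 21 → Commercial Certificate not required.
Sec. 13-5. floor area 10,300 square feet ≥ 2,000 square feet → Regulatory Permit not required.
Sec. 13-6. is a home-based business (not: operates from an industrially zoned site); years in business 20 ≥ 16 → Industrial Use License not required.
Sec. 13-7. vehicles 25 ≤ 30; years in business 20 > 14; floor area 10,300 square feet < 15,000 square feet → Commercial Authorization not required.
Sec. 13-8. floor area 10,300 square feet ≤ 14,200 square feet → Regulatory Authorization not required.
Sec. 13-9. does not board or breed animals; vehicles 25 ≤ 28 → Trade Registration not required.
Sec. 13-10. does not board or breed animals; vehicles 25 > 20; is a home-based business → Kennel License not required.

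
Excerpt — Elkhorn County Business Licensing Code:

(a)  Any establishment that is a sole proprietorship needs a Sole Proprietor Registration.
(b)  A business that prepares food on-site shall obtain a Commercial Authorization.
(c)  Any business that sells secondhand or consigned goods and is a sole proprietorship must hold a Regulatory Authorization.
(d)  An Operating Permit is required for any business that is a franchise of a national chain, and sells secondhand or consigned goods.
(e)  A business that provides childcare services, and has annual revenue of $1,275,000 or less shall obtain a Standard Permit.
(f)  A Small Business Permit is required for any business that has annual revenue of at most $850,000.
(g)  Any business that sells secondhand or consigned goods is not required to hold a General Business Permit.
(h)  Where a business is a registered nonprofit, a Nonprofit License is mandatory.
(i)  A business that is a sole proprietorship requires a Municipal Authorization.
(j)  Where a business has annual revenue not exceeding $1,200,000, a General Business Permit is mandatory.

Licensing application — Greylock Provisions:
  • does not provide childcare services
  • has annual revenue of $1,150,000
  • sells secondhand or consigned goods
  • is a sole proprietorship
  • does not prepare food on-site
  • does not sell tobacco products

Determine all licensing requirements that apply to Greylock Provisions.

Municipal Authorization, Regulatory Authorization, Sole Proprietor Registration

(a) is a sole proprietorship → Sole Proprietor Registration required.
(b) does not prepare food on-site → Commercial Authorization not required.
(c) sells secondhand or consigned goods; is a sole proprietorship → Regulatory Authorization required.
(d) is a sole proprietorship (not: is a franchise of a national chain); sells secondhand or consigned goods → Operating Permit not required.
(e) does not provide childcare services; revenue $1,150,000 ≤ $1,275,000 → Standard Permit not required.
(f) revenue $1,150,000 > $850,000 → Small Business Permit not required.
(g) sells secondhand or consigned goods → exempt from General Business Permit.
(h) is a sole proprietorship (not: is a registered nonprofit) → Nonprofit License not required.
(i) is a sole proprietorship → Municipal Authorization required.
(j) revenue $1,150,000 ≤ $1,200,000 → General Business Permit required.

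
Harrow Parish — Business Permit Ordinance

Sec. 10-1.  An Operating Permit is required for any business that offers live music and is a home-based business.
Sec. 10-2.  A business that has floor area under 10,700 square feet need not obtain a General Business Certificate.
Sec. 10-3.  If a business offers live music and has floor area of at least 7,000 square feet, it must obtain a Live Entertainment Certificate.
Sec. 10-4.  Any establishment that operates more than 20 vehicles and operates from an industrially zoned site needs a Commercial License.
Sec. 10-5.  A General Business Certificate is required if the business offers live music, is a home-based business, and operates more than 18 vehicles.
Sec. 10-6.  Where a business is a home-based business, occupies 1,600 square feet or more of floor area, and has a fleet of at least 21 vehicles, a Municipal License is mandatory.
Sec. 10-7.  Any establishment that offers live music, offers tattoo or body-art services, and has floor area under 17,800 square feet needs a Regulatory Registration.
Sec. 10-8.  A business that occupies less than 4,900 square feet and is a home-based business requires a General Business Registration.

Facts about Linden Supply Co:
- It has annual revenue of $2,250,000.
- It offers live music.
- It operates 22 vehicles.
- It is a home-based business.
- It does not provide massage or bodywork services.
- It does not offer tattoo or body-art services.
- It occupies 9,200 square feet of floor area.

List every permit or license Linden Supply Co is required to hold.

Live Entertainment Certificate, Municipal License, Operating Permit

Sec. 10-1. offers live music; is a home-based business → Operating Permit required.
Sec. 10-2. floor area 9,200 square feet < 10,700 square feet → exempt from General Business Certificate.
Sec. 10-3. offers live music; floor area 9,200 square feet ≥ 7,000 square feet → Live Entertainment Certificate required.
Sec. 10-4. vehicles 22 > 20; is a home-based business (not: operates from an industrially zoned site) → Commercial License not required.
Sec. 10-5. offers live music; is a home-based business; vehicles 22 > 18 → General Business Certificate required.
Sec. 10-6. is a home-based business; floor area 9,200 square feet ≥ 1,600 square feet; vehicles 22 ≥ 21 → Municipal License required.
Sec. 10-7. offers live music; does not offer tattoo or body-art services; floor area 9,200 square feet < 17,800 square feet → Regulatory Registration not required.
Sec. 10-8. floor area 9,200 square feet ≥ 4,900 square feet; is a home-based business → General Business Registration not required.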